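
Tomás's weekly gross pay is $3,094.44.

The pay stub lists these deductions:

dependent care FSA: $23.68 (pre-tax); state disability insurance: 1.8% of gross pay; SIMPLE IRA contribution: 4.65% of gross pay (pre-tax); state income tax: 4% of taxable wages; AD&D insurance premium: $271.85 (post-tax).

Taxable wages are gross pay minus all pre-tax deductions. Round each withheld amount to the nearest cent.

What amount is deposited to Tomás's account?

$2,482.25

SIMPLE IRA contribution: $3,094.44 × 0.0465 = $143.89
Dependent care FSA: $23.68
Pre-tax total = $143.89 + $23.68 = $167.57
Taxable wages = $3,094.44 − $167.57 = $2,926.87
State income tax: $2,926.87 × 0.04 = $117.07
State disability insurance: $3,094.44 × 0.018 = $55.70
AD&D insurance premium: $271.85
Total deductions = $143.89 + $23.68 + $117.07 + $55.70 + $271.85 = $612.19
Net pay = $3,094.44 − $612.19 = $2,482.25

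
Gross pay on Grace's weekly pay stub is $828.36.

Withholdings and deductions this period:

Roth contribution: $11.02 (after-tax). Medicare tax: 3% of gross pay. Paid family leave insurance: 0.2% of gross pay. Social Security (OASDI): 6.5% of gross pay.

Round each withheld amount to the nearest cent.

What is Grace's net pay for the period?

$736.99

Social Security (OASDI): $828.36 × 0.065 = $53.84
Paid family leave insurance: $828.36 × 0.002 = $1.66
Medicare tax: $828.36 × 0.03 = $24.85
Roth contribution: $11.02
Total deductions = $53.84 + $1.66 + $24.85 + $11.02 = $91.37
Net pay = $828.36 − $91.37 = $736.99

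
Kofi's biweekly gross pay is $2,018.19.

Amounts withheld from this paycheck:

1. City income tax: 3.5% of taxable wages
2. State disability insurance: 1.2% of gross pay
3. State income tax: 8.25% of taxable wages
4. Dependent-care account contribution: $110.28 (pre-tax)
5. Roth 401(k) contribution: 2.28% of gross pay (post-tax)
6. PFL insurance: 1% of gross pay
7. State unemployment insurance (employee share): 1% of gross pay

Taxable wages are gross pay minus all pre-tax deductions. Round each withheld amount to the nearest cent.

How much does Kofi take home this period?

Dependent-care account contribution: $110.28
Taxable wages = $2,018.19 − $110.28 = $1,907.91
State income tax: $1,907.91 × 0.0825 = $157.40
City income tax: $1,907.91 × 0.035 = $66.78
PFL insurance: $2,018.19 × 0.01 = $20.18
State disability insurance: $2,018.19 × 0.012 = $24.22
State unemployment insurance (employee share): $2,018.19 × 0.01 = $20.18
Roth 401(k) contribution: $2,018.19 × 0.0228 = $46.01
Total deductions = $110.28 + $157.40 + $66.78 + $20.18 + $24.22 + $20.18 + $46.01 = $445.05
Net pay = $2,018.19 − $445.05 = $1,573.14

$1,573.14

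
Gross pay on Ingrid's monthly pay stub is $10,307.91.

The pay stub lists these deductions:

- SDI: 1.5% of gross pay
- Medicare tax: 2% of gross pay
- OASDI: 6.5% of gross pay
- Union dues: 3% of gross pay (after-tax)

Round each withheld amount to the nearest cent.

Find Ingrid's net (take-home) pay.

$8,967.88

Medicare tax: $10,307.91 × 0.02 = $206.16
SDI: $10,307.91 × 0.015 = $154.62
OASDI: $10,307.91 × 0.065 = $670.01
Union dues: $10,307.91 × 0.03 = $309.24
Total deductions = $206.16 + $154.62 + $670.01 + $309.24 = $1,340.03
Net pay = $10,307.91 − $1,340.03 = $8,967.88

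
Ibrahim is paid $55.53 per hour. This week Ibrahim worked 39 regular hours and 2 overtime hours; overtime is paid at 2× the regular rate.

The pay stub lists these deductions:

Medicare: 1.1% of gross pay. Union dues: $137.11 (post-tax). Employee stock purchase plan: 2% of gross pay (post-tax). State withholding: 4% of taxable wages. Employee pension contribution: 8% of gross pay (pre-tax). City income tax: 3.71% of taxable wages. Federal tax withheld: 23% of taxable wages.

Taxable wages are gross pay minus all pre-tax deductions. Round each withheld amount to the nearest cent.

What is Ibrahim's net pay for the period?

Regular pay: 39 × $55.53 = $2165.67
Overtime pay: 2 × $55.53 × 2 = $222.12
Gross pay = $2165.67 + $222.12 = $2387.79
Employee pension contribution: $2387.79 × 0.08 = $191.02
Taxable wages = $2387.79 − $191.02 = $2196.77
City income tax: $2196.77 × 0.0371 = $81.50
Federal tax withheld: $2196.77 × 0.23 = $505.26
State withholding: $2196.77 × 0.04 = $87.87
Medicare: $2387.79 × 0.011 = $26.27
Union dues: $137.11
Employee stock purchase plan: $2387.79 × 0.02 = $47.76
Total deductions = $191.02 + $81.50 + $505.26 + $87.87 + $26.27 + $137.11 + $47.76 = $1076.79
Net pay = $2387.79 − $1076.79 = $1311.00

$1311.00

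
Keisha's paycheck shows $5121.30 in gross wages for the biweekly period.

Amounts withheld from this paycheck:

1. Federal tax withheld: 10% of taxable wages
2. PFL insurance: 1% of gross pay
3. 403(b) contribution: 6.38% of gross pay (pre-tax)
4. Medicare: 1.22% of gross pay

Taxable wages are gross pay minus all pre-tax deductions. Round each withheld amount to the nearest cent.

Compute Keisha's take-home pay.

403(b) contribution: $5121.30 × 0.0638 = $326.74
Taxable wages = $5121.30 − $326.74 = $4794.56
Federal tax withheld: $4794.56 × 0.1 = $479.46
PFL insurance: $5121.30 × 0.01 = $51.21
Medicare: $5121.30 × 0.0122 = $62.48
Total deductions = $326.74 + $479.46 + $51.21 + $62.48 = $919.89
Net pay = $5121.30 − $919.89 = $4201.41

$4201.41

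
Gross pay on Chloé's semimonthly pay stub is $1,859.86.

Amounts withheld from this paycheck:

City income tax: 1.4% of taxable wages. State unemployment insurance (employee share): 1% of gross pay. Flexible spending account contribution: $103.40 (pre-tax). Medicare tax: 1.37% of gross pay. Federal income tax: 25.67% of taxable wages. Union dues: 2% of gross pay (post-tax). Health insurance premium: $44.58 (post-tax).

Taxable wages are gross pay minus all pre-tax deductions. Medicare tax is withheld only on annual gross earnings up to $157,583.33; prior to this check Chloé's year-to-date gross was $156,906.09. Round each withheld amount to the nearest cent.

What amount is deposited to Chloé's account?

$1,171.33

Flexible spending account contribution: $103.40
Taxable wages = $1,859.86 − $103.40 = $1,756.46
Federal income tax: $1,756.46 × 0.2567 = $450.88
City income tax: $1,756.46 × 0.014 = $24.59
Medicare tax: only $157,583.33 − $156,906.09 = $677.24 of this check is subject → $677.24 × 0.0137 = $9.28
State unemployment insurance (employee share): $1,859.86 × 0.01 = $18.60
Health insurance premium: $44.58
Union dues: $1,859.86 × 0.02 = $37.20
Total deductions = $103.40 + $450.88 + $24.59 + $9.28 + $18.60 + $44.58 + $37.20 = $688.53
Net pay = $1,859.86 − $688.53 = $1,171.33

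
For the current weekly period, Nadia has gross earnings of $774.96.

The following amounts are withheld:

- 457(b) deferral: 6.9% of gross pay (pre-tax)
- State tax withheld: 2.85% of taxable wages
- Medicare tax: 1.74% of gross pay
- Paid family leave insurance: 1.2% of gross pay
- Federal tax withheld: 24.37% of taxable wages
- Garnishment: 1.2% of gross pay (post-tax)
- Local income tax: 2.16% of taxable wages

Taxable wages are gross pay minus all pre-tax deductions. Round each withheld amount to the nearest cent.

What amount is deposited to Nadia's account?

$477.44

457(b) deferral: $774.96 × 0.069 = $53.47
Taxable wages = $774.96 − $53.47 = $721.49
Local income tax: $721.49 × 0.0216 = $15.58
State tax withheld: $721.49 × 0.0285 = $20.56
Federal tax withheld: $721.49 × 0.2437 = $175.83
Paid family leave insurance: $774.96 × 0.012 = $9.30
Medicare tax: $774.96 × 0.0174 = $13.48
Garnishment: $774.96 × 0.012 = $9.30
Total deductions = $53.47 + $15.58 + $20.56 + $175.83 + $9.30 + $13.48 + $9.30 = $297.52
Net pay = $774.96 − $297.52 = $477.44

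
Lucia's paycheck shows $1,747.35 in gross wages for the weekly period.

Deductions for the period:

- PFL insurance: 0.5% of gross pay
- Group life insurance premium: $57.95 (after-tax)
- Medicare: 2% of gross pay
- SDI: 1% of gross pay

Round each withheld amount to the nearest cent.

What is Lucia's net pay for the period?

$1,628.24

SDI: $1,747.35 × 0.01 = $17.47
Medicare: $1,747.35 × 0.02 = $34.95
PFL insurance: $1,747.35 × 0.005 = $8.74
Group life insurance premium: $57.95
Total deductions = $17.47 + $34.95 + $8.74 + $57.95 = $119.11
Net pay = $1,747.35 − $119.11 = $1,628.24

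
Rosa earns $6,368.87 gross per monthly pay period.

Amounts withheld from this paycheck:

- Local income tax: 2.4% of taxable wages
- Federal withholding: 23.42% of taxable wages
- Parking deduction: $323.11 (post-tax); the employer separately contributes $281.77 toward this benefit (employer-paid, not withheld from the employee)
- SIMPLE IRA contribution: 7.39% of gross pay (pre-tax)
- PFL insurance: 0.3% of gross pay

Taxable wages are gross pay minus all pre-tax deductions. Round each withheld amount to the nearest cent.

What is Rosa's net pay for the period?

$4,033.07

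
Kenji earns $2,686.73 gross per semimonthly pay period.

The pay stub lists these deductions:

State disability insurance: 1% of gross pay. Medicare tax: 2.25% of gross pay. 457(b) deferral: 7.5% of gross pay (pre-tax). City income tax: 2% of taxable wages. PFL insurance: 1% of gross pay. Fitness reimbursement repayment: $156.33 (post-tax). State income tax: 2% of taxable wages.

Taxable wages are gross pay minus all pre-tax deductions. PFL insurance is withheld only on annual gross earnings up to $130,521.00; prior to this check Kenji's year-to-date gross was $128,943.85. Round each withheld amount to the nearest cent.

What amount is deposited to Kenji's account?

$2,126.41

457(b) deferral: $2,686.73 × 0.075 = $201.50
Taxable wages = $2,686.73 − $201.50 = $2,485.23
City income tax: $2,485.23 × 0.02 = $49.70
State income tax: $2,485.23 × 0.02 = $49.70
Medicare tax: $2,686.73 × 0.0225 = $60.45
State disability insurance: $2,686.73 × 0.01 = $26.87
PFL insurance: only $130,521.00 − $128,943.85 = $1,577.15 of this check is subject → $1,577.15 × 0.01 = $15.77
Fitness reimbursement repayment: $156.33
Total deductions = $201.50 + $49.70 + $49.70 + $60.45 + $26.87 + $15.77 + $156.33 = $560.32
Net pay = $2,686.73 − $560.32 = $2,126.41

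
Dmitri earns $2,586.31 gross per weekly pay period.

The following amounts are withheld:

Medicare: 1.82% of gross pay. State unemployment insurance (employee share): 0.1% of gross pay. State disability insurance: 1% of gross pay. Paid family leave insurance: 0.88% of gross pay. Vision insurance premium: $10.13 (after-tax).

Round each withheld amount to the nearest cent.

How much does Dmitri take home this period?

$2,477.90

State unemployment insurance (employee share): $2,586.31 × 0.001 = $2.59
Medicare: $2,586.31 × 0.0182 = $47.07
Paid family leave insurance: $2,586.31 × 0.0088 = $22.76
State disability insurance: $2,586.31 × 0.01 = $25.86
Vision insurance premium: $10.13
Total deductions = $2.59 + $47.07 + $22.76 + $25.86 + $10.13 = $108.41
Net pay = $2,586.31 − $108.41 = $2,477.90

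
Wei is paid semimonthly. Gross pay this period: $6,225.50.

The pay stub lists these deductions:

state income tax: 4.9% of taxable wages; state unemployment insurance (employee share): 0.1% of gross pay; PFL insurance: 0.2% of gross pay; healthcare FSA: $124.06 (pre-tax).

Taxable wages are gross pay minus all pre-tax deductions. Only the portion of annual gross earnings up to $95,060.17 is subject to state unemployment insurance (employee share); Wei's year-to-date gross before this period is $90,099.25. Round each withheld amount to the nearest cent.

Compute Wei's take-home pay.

Healthcare FSA: $124.06
Taxable wages = $6,225.50 − $124.06 = $6,101.44
State income tax: $6,101.44 × 0.049 = $298.97
PFL insurance: $6,225.50 × 0.002 = $12.45
State unemployment insurance (employee share): only $95,060.17 − $90,099.25 = $4,960.92 of this check is subject → $4,960.92 × 0.001 = $4.96
Total deductions = $124.06 + $298.97 + $12.45 + $4.96 = $440.44
Net pay = $6,225.50 − $440.44 = $5,785.06

$5,785.06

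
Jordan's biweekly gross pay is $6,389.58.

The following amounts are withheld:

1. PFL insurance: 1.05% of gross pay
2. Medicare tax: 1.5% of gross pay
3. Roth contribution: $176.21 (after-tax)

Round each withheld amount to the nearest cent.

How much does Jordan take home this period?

Medicare tax: $6,389.58 × 0.015 = $95.84
PFL insurance: $6,389.58 × 0.0105 = $67.09
Roth contribution: $176.21
Total deductions = $95.84 + $67.09 + $176.21 = $339.14
Net pay = $6,389.58 − $339.14 = $6,050.44

$6,050.44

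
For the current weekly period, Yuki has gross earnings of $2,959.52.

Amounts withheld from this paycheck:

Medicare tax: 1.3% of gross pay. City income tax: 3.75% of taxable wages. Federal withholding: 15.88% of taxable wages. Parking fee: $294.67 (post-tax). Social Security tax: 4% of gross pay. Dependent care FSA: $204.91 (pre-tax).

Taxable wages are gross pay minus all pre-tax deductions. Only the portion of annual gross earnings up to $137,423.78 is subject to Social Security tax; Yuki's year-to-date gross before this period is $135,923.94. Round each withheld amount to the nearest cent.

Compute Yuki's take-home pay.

Dependent care FSA: $204.91
Taxable wages = $2,959.52 − $204.91 = $2,754.61
City income tax: $2,754.61 × 0.0375 = $103.30
Federal withholding: $2,754.61 × 0.1588 = $437.43
Social Security tax: only $137,423.78 − $135,923.94 = $1,499.84 of this check is subject → $1,499.84 × 0.04 = $59.99
Medicare tax: $2,959.52 × 0.013 = $38.47
Parking fee: $294.67
Total deductions = $204.91 + $103.30 + $437.43 + $59.99 + $38.47 + $294.67 = $1,138.77
Net pay = $2,959.52 − $1,138.77 = $1,820.75

$1,820.75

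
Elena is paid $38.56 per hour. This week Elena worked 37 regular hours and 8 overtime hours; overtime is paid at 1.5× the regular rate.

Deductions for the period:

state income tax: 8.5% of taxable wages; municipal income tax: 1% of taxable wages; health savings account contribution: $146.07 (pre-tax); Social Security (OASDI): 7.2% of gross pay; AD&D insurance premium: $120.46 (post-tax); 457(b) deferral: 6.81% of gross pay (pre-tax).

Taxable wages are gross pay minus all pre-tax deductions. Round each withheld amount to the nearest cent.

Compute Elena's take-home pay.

Regular pay: 37 × $38.56 = $1,426.72
Overtime pay: 8 × $38.56 × 1.5 = $462.72
Gross pay = $1,426.72 + $462.72 = $1,889.44
457(b) deferral: $1,889.44 × 0.0681 = $128.67
Health savings account contribution: $146.07
Pre-tax total = $128.67 + $146.07 = $274.74
Taxable wages = $1,889.44 − $274.74 = $1,614.70
State income tax: $1,614.70 × 0.085 = $137.25
Municipal income tax: $1,614.70 × 0.01 = $16.15
Social Security (OASDI): $1,889.44 × 0.072 = $136.04
AD&D insurance premium: $120.46
Total deductions = $128.67 + $146.07 + $137.25 + $16.15 + $136.04 + $120.46 = $684.64
Net pay = $1,889.44 − $684.64 = $1,204.80

$1,204.80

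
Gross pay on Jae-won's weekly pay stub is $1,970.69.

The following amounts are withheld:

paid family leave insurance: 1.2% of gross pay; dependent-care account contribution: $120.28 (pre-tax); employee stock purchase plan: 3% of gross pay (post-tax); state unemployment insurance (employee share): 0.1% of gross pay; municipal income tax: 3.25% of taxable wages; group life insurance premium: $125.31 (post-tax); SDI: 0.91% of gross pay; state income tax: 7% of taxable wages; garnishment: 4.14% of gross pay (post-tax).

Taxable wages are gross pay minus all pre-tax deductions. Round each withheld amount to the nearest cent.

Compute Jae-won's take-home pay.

$1,351.17

Dependent-care account contribution: $120.28
Taxable wages = $1,970.69 − $120.28 = $1,850.41
Municipal income tax: $1,850.41 × 0.0325 = $60.14
State income tax: $1,850.41 × 0.07 = $129.53
State unemployment insurance (employee share): $1,970.69 × 0.001 = $1.97
Paid family leave insurance: $1,970.69 × 0.012 = $23.65
SDI: $1,970.69 × 0.0091 = $17.93
Group life insurance premium: $125.31
Garnishment: $1,970.69 × 0.0414 = $81.59
Employee stock purchase plan: $1,970.69 × 0.03 = $59.12
Total deductions = $120.28 + $60.14 + $129.53 + $1.97 + $23.65 + $17.93 + $125.31 + $81.59 + $59.12 = $619.52
Net pay = $1,970.69 − $619.52 = $1,351.17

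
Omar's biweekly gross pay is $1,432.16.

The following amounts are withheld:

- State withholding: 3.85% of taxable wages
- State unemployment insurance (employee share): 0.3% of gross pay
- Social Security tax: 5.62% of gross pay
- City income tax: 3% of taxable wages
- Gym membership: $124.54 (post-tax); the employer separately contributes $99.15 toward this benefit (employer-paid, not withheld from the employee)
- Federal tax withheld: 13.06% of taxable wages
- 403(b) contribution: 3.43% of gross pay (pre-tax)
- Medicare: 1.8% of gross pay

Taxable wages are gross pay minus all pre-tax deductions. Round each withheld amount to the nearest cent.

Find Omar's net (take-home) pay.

$872.56

403(b) contribution: $1,432.16 × 0.0343 = $49.12
Taxable wages = $1,432.16 − $49.12 = $1,383.04
State withholding: $1,383.04 × 0.0385 = $53.25
Federal tax withheld: $1,383.04 × 0.1306 = $180.63
City income tax: $1,383.04 × 0.03 = $41.49
Social Security tax: $1,432.16 × 0.0562 = $80.49
Medicare: $1,432.16 × 0.018 = $25.78
State unemployment insurance (employee share): $1,432.16 × 0.003 = $4.30
Gym membership: $124.54
(Employer's $99.15 toward gym membership is not withheld from the employee.)
Total deductions = $49.12 + $53.25 + $180.63 + $41.49 + $80.49 + $25.78 + $4.30 + $124.54 = $559.60
Net pay = $1,432.16 − $559.60 = $872.56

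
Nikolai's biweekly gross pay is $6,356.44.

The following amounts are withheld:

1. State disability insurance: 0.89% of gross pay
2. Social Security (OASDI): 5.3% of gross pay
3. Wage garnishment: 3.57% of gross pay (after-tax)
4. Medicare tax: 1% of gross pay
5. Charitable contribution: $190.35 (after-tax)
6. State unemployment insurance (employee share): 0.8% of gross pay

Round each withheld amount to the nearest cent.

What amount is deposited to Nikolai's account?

State disability insurance: $6,356.44 × 0.0089 = $56.57
Social Security (OASDI): $6,356.44 × 0.053 = $336.89
State unemployment insurance (employee share): $6,356.44 × 0.008 = $50.85
Medicare tax: $6,356.44 × 0.01 = $63.56
Charitable contribution: $190.35
Wage garnishment: $6,356.44 × 0.0357 = $226.92
Total deductions = $56.57 + $336.89 + $50.85 + $63.56 + $190.35 + $226.92 = $925.14
Net pay = $6,356.44 − $925.14 = $5,431.30

$5,431.30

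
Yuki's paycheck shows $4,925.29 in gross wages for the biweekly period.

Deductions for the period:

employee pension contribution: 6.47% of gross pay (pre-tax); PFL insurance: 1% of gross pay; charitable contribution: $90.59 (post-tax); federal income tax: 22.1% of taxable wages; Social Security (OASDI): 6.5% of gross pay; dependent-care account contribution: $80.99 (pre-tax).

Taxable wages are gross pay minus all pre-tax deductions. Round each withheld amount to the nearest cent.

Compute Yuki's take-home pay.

Dependent-care account contribution: $80.99
Employee pension contribution: $4,925.29 × 0.0647 = $318.67
Pre-tax total = $80.99 + $318.67 = $399.66
Taxable wages = $4,925.29 − $399.66 = $4,525.63
Federal income tax: $4,525.63 × 0.221 = $1,000.16
PFL insurance: $4,925.29 × 0.01 = $49.25
Social Security (OASDI): $4,925.29 × 0.065 = $320.14
Charitable contribution: $90.59
Total deductions = $80.99 + $318.67 + $1,000.16 + $49.25 + $320.14 + $90.59 = $1,859.80
Net pay = $4,925.29 − $1,859.80 = $3,065.49

$3,065.49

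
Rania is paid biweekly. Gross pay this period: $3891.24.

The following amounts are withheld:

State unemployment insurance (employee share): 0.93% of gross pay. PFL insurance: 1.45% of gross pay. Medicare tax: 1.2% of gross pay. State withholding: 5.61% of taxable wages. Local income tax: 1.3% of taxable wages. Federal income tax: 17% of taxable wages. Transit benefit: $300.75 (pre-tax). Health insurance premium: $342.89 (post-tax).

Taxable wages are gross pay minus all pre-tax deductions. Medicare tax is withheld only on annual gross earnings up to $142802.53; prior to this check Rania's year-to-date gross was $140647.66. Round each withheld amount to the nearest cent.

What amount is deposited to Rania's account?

$2270.64

Transit benefit: $300.75
Taxable wages = $3891.24 − $300.75 = $3590.49
State withholding: $3590.49 × 0.0561 = $201.43
Local income tax: $3590.49 × 0.013 = $46.68
Federal income tax: $3590.49 × 0.17 = $610.38
Medicare tax: only $142802.53 − $140647.66 = $2154.87 of this check is subject → $2154.87 × 0.012 = $25.86
State unemployment insurance (employee share): $3891.24 × 0.0093 = $36.19
PFL insurance: $3891.24 × 0.0145 = $56.42
Health insurance premium: $342.89
Total deductions = $300.75 + $201.43 + $46.68 + $610.38 + $25.86 + $36.19 + $56.42 + $342.89 = $1620.60
Net pay = $3891.24 − $1620.60 = $2270.64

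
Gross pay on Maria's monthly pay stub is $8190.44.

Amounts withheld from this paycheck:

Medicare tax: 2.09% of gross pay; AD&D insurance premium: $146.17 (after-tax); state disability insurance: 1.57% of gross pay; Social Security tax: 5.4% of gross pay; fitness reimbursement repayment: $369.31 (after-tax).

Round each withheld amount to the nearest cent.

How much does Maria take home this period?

State disability insurance: $8190.44 × 0.0157 = $128.59
Medicare tax: $8190.44 × 0.0209 = $171.18
Social Security tax: $8190.44 × 0.054 = $442.28
Fitness reimbursement repayment: $369.31
AD&D insurance premium: $146.17
Total deductions = $128.59 + $171.18 + $442.28 + $369.31 + $146.17 = $1257.53
Net pay = $8190.44 − $1257.53 = $6932.91

$6932.91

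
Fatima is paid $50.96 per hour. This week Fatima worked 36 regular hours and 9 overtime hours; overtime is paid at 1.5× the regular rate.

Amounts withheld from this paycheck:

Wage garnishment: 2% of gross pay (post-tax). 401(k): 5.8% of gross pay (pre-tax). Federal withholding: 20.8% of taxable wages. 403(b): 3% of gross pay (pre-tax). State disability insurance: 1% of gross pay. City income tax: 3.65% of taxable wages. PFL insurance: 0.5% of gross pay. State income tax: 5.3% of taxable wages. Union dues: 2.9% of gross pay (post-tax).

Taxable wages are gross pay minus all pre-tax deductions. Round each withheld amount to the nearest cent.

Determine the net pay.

$1454.68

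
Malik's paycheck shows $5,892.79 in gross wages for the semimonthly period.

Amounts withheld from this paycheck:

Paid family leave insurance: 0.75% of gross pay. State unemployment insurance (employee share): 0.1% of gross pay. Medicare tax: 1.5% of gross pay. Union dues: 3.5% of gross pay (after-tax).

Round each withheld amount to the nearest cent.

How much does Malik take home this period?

$5,548.06

Medicare tax: $5,892.79 × 0.015 = $88.39
Paid family leave insurance: $5,892.79 × 0.0075 = $44.20
State unemployment insurance (employee share): $5,892.79 × 0.001 = $5.89
Union dues: $5,892.79 × 0.035 = $206.25
Total deductions = $88.39 + $44.20 + $5.89 + $206.25 = $344.73
Net pay = $5,892.79 − $344.73 = $5,548.06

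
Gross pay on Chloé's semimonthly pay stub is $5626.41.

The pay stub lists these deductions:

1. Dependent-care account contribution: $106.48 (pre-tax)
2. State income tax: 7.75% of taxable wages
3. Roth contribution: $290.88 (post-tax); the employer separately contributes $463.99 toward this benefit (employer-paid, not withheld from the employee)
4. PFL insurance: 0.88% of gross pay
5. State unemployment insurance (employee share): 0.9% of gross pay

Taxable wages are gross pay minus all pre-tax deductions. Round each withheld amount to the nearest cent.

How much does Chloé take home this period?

Dependent-care account contribution: $106.48
Taxable wages = $5626.41 − $106.48 = $5519.93
State income tax: $5519.93 × 0.0775 = $427.79
State unemployment insurance (employee share): $5626.41 × 0.009 = $50.64
PFL insurance: $5626.41 × 0.0088 = $49.51
Roth contribution: $290.88
(Employer's $463.99 toward Roth contribution is not withheld from the employee.)
Total deductions = $106.48 + $427.79 + $50.64 + $49.51 + $290.88 = $925.30
Net pay = $5626.41 − $925.30 = $4701.11

$4701.11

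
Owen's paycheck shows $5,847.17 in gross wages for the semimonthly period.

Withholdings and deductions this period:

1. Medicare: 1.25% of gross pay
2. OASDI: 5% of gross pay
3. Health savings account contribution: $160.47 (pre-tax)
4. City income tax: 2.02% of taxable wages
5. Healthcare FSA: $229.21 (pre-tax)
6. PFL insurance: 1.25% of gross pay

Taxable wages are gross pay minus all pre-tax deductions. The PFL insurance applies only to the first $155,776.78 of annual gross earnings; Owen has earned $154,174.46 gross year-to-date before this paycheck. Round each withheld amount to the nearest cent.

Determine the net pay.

$4,961.77

Healthcare FSA: $229.21
Health savings account contribution: $160.47
Pre-tax total = $229.21 + $160.47 = $389.68
Taxable wages = $5,847.17 − $389.68 = $5,457.49
City income tax: $5,457.49 × 0.0202 = $110.24
PFL insurance: only $155,776.78 − $154,174.46 = $1,602.32 of this check is subject → $1,602.32 × 0.0125 = $20.03
Medicare: $5,847.17 × 0.0125 = $73.09
OASDI: $5,847.17 × 0.05 = $292.36
Total deductions = $229.21 + $160.47 + $110.24 + $20.03 + $73.09 + $292.36 = $885.40
Net pay = $5,847.17 − $885.40 = $4,961.77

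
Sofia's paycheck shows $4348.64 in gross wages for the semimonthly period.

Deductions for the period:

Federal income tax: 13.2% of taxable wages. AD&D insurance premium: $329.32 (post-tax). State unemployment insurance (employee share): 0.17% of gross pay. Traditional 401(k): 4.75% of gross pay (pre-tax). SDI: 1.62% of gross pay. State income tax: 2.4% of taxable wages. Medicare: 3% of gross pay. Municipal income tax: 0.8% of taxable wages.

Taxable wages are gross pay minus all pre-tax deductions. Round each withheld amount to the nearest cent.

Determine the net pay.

$2925.16

Traditional 401(k): $4348.64 × 0.0475 = $206.56
Taxable wages = $4348.64 − $206.56 = $4142.08
Federal income tax: $4142.08 × 0.132 = $546.75
State income tax: $4142.08 × 0.024 = $99.41
Municipal income tax: $4142.08 × 0.008 = $33.14
SDI: $4348.64 × 0.0162 = $70.45
Medicare: $4348.64 × 0.03 = $130.46
State unemployment insurance (employee share): $4348.64 × 0.0017 = $7.39
AD&D insurance premium: $329.32
Total deductions = $206.56 + $546.75 + $99.41 + $33.14 + $70.45 + $130.46 + $7.39 + $329.32 = $1423.48
Net pay = $4348.64 − $1423.48 = $2925.16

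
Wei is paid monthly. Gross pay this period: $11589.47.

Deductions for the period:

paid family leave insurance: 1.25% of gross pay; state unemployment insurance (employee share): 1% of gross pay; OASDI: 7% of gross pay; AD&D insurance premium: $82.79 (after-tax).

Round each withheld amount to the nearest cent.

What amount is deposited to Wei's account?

State unemployment insurance (employee share): $11589.47 × 0.01 = $115.89
OASDI: $11589.47 × 0.07 = $811.26
Paid family leave insurance: $11589.47 × 0.0125 = $144.87
AD&D insurance premium: $82.79
Total deductions = $115.89 + $811.26 + $144.87 + $82.79 = $1154.81
Net pay = $11589.47 − $1154.81 = $10434.66

$10434.66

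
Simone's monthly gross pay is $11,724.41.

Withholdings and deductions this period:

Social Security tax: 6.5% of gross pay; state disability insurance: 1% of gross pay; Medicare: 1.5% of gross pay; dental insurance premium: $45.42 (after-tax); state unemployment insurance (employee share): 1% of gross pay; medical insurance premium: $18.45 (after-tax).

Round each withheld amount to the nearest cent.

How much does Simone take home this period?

$10,488.10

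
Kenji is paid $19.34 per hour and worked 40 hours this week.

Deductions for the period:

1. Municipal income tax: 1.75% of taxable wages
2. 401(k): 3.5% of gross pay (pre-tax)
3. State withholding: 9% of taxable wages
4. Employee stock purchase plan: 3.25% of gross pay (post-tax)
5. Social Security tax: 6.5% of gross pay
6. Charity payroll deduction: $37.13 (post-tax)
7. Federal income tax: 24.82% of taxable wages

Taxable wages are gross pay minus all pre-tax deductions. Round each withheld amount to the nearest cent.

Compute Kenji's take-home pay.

Gross pay: 40 × $19.34 = $773.60
401(k): $773.60 × 0.035 = $27.08
Taxable wages = $773.60 − $27.08 = $746.52
State withholding: $746.52 × 0.09 = $67.19
Municipal income tax: $746.52 × 0.0175 = $13.06
Federal income tax: $746.52 × 0.2482 = $185.29
Social Security tax: $773.60 × 0.065 = $50.28
Charity payroll deduction: $37.13
Employee stock purchase plan: $773.60 × 0.0325 = $25.14
Total deductions = $27.08 + $67.19 + $13.06 + $185.29 + $50.28 + $37.13 + $25.14 = $405.17
Net pay = $773.60 − $405.17 = $368.43

$368.43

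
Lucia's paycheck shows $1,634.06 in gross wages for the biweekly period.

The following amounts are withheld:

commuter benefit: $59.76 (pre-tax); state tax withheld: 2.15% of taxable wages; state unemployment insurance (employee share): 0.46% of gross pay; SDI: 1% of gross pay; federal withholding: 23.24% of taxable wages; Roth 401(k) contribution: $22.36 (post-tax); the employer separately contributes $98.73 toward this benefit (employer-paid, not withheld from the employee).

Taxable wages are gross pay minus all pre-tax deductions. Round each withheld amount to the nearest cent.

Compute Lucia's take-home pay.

$1,128.36

Commuter benefit: $59.76
Taxable wages = $1,634.06 − $59.76 = $1,574.30
Federal withholding: $1,574.30 × 0.2324 = $365.87
State tax withheld: $1,574.30 × 0.0215 = $33.85
SDI: $1,634.06 × 0.01 = $16.34
State unemployment insurance (employee share): $1,634.06 × 0.0046 = $7.52
Roth 401(k) contribution: $22.36
(Employer's $98.73 toward Roth 401(k) contribution is not withheld from the employee.)
Total deductions = $59.76 + $365.87 + $33.85 + $16.34 + $7.52 + $22.36 = $505.70
Net pay = $1,634.06 − $505.70 = $1,128.36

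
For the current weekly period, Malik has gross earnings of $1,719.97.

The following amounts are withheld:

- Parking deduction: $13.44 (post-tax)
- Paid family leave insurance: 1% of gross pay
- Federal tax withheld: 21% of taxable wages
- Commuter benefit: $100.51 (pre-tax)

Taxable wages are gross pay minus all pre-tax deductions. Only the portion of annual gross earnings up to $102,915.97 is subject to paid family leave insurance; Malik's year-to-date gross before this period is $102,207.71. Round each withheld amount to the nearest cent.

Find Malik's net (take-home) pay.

Commuter benefit: $100.51
Taxable wages = $1,719.97 − $100.51 = $1,619.46
Federal tax withheld: $1,619.46 × 0.21 = $340.09
Paid family leave insurance: only $102,915.97 − $102,207.71 = $708.26 of this check is subject → $708.26 × 0.01 = $7.08
Parking deduction: $13.44
Total deductions = $100.51 + $340.09 + $7.08 + $13.44 = $461.12
Net pay = $1,719.97 − $461.12 = $1,258.85

$1,258.85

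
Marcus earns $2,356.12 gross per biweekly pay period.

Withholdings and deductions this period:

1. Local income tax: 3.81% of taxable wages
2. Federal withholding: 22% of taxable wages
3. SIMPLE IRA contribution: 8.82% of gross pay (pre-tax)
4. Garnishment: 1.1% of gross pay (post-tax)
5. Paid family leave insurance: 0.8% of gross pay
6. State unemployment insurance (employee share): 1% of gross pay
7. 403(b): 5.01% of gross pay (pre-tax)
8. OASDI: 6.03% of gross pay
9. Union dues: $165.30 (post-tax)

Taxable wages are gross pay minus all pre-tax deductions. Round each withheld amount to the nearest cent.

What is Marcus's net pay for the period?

SIMPLE IRA contribution: $2,356.12 × 0.0882 = $207.81
403(b): $2,356.12 × 0.0501 = $118.04
Pre-tax total = $207.81 + $118.04 = $325.85
Taxable wages = $2,356.12 − $325.85 = $2,030.27
Local income tax: $2,030.27 × 0.0381 = $77.35
Federal withholding: $2,030.27 × 0.22 = $446.66
OASDI: $2,356.12 × 0.0603 = $142.07
Paid family leave insurance: $2,356.12 × 0.008 = $18.85
State unemployment insurance (employee share): $2,356.12 × 0.01 = $23.56
Union dues: $165.30
Garnishment: $2,356.12 × 0.011 = $25.92
Total deductions = $207.81 + $118.04 + $77.35 + $446.66 + $142.07 + $18.85 + $23.56 + $165.30 + $25.92 = $1,225.56
Net pay = $2,356.12 − $1,225.56 = $1,130.56

$1,130.56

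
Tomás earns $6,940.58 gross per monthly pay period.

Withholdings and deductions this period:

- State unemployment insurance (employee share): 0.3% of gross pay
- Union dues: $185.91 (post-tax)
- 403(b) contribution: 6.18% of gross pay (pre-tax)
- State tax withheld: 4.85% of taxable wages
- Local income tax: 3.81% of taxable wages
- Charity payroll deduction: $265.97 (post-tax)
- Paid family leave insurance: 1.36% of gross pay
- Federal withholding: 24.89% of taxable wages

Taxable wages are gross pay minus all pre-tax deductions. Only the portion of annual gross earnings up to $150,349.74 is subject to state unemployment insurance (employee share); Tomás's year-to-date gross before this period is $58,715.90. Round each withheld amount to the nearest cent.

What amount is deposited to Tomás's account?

$3,759.90

403(b) contribution: $6,940.58 × 0.0618 = $428.93
Taxable wages = $6,940.58 − $428.93 = $6,511.65
Local income tax: $6,511.65 × 0.0381 = $248.09
State tax withheld: $6,511.65 × 0.0485 = $315.82
Federal withholding: $6,511.65 × 0.2489 = $1,620.75
State unemployment insurance (employee share): cap not yet reached, full $6,940.58 is subject → $6,940.58 × 0.003 = $20.82
Paid family leave insurance: $6,940.58 × 0.0136 = $94.39
Charity payroll deduction: $265.97
Union dues: $185.91
Total deductions = $428.93 + $248.09 + $315.82 + $1,620.75 + $20.82 + $94.39 + $265.97 + $185.91 = $3,180.68
Net pay = $6,940.58 − $3,180.68 = $3,759.90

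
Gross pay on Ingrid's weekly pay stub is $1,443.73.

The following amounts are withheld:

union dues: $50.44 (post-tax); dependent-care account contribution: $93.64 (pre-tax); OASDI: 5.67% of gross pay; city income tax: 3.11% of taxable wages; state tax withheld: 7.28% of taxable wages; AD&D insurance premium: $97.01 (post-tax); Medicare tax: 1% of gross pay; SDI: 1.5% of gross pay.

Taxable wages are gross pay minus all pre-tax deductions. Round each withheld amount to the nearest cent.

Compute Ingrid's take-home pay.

$944.40

Dependent-care account contribution: $93.64
Taxable wages = $1,443.73 − $93.64 = $1,350.09
City income tax: $1,350.09 × 0.0311 = $41.99
State tax withheld: $1,350.09 × 0.0728 = $98.29
SDI: $1,443.73 × 0.015 = $21.66
OASDI: $1,443.73 × 0.0567 = $81.86
Medicare tax: $1,443.73 × 0.01 = $14.44
Union dues: $50.44
AD&D insurance premium: $97.01
Total deductions = $93.64 + $41.99 + $98.29 + $21.66 + $81.86 + $14.44 + $50.44 + $97.01 = $499.33
Net pay = $1,443.73 − $499.33 = $944.40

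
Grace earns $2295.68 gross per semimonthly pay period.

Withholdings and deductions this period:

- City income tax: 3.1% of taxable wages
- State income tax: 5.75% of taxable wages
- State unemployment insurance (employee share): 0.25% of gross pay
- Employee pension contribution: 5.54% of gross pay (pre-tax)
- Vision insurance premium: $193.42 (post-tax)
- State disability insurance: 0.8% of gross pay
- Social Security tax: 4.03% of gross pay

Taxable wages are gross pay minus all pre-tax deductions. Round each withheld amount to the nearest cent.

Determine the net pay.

Employee pension contribution: $2295.68 × 0.0554 = $127.18
Taxable wages = $2295.68 − $127.18 = $2168.50
State income tax: $2168.50 × 0.0575 = $124.69
City income tax: $2168.50 × 0.031 = $67.22
State unemployment insurance (employee share): $2295.68 × 0.0025 = $5.74
Social Security tax: $2295.68 × 0.0403 = $92.52
State disability insurance: $2295.68 × 0.008 = $18.37
Vision insurance premium: $193.42
Total deductions = $127.18 + $124.69 + $67.22 + $5.74 + $92.52 + $18.37 + $193.42 = $629.14
Net pay = $2295.68 − $629.14 = $1666.54

$1666.54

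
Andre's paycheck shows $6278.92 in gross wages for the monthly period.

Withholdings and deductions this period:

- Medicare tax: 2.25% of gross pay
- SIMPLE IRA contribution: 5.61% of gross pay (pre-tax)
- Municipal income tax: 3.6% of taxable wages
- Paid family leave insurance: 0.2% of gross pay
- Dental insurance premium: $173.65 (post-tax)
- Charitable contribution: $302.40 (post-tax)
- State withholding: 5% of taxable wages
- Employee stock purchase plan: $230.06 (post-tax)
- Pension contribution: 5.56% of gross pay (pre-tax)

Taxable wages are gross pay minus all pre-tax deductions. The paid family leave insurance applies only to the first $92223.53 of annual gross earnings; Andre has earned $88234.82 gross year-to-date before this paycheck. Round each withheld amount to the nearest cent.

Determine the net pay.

Pension contribution: $6278.92 × 0.0556 = $349.11
SIMPLE IRA contribution: $6278.92 × 0.0561 = $352.25
Pre-tax total = $349.11 + $352.25 = $701.36
Taxable wages = $6278.92 − $701.36 = $5577.56
State withholding: $5577.56 × 0.05 = $278.88
Municipal income tax: $5577.56 × 0.036 = $200.79
Medicare tax: $6278.92 × 0.0225 = $141.28
Paid family leave insurance: only $92223.53 − $88234.82 = $3988.71 of this check is subject → $3988.71 × 0.002 = $7.98
Charitable contribution: $302.40
Employee stock purchase plan: $230.06
Dental insurance premium: $173.65
Total deductions = $349.11 + $352.25 + $278.88 + $200.79 + $141.28 + $7.98 + $302.40 + $230.06 + $173.65 = $2036.40
Net pay = $6278.92 − $2036.40 = $4242.52

$4242.52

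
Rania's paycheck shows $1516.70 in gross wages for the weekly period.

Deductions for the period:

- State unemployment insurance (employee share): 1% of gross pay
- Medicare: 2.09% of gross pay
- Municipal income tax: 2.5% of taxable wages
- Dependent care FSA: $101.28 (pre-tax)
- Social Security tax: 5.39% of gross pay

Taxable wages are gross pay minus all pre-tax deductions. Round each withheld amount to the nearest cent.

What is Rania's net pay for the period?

Dependent care FSA: $101.28
Taxable wages = $1516.70 − $101.28 = $1415.42
Municipal income tax: $1415.42 × 0.025 = $35.39
Medicare: $1516.70 × 0.0209 = $31.70
State unemployment insurance (employee share): $1516.70 × 0.01 = $15.17
Social Security tax: $1516.70 × 0.0539 = $81.75
Total deductions = $101.28 + $35.39 + $31.70 + $15.17 + $81.75 = $265.29
Net pay = $1516.70 − $265.29 = $1251.41

$1251.41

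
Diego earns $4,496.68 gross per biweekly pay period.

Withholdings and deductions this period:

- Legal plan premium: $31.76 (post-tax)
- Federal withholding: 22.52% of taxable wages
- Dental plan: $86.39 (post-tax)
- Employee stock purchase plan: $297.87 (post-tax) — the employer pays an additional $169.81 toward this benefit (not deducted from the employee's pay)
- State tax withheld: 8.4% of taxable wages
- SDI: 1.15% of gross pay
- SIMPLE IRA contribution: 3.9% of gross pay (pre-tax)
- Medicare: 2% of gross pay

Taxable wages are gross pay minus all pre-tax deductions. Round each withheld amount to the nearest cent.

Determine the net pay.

$2,427.50

SIMPLE IRA contribution: $4,496.68 × 0.039 = $175.37
Taxable wages = $4,496.68 − $175.37 = $4,321.31
Federal withholding: $4,321.31 × 0.2252 = $973.16
State tax withheld: $4,321.31 × 0.084 = $362.99
Medicare: $4,496.68 × 0.02 = $89.93
SDI: $4,496.68 × 0.0115 = $51.71
Dental plan: $86.39
Legal plan premium: $31.76
Employee stock purchase plan: $297.87
(Employer's $169.81 toward employee stock purchase plan is not withheld from the employee.)
Total deductions = $175.37 + $973.16 + $362.99 + $89.93 + $51.71 + $86.39 + $31.76 + $297.87 = $2,069.18
Net pay = $4,496.68 − $2,069.18 = $2,427.50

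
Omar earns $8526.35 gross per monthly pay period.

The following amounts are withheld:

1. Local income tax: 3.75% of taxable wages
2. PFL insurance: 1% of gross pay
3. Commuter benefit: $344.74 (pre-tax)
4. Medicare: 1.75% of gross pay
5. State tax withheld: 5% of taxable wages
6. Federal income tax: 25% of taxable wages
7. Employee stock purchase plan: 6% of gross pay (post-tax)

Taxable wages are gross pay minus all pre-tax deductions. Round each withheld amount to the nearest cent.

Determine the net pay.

$4674.27

Commuter benefit: $344.74
Taxable wages = $8526.35 − $344.74 = $8181.61
Federal income tax: $8181.61 × 0.25 = $2045.40
State tax withheld: $8181.61 × 0.05 = $409.08
Local income tax: $8181.61 × 0.0375 = $306.81
Medicare: $8526.35 × 0.0175 = $149.21
PFL insurance: $8526.35 × 0.01 = $85.26
Employee stock purchase plan: $8526.35 × 0.06 = $511.58
Total deductions = $344.74 + $2045.40 + $409.08 + $306.81 + $149.21 + $85.26 + $511.58 = $3852.08
Net pay = $8526.35 − $3852.08 = $4674.27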